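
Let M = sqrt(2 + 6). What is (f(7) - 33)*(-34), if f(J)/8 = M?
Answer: 1122 - 544*sqrt(2) ≈ 352.67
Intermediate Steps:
M = 2*sqrt(2) (M = sqrt(8) = 2*sqrt(2) ≈ 2.8284)
f(J) = 16*sqrt(2) (f(J) = 8*(2*sqrt(2)) = 16*sqrt(2))
(f(7) - 33)*(-34) = (16*sqrt(2) - 33)*(-34) = (-33 + 16*sqrt(2))*(-34) = 1122 - 544*sqrt(2)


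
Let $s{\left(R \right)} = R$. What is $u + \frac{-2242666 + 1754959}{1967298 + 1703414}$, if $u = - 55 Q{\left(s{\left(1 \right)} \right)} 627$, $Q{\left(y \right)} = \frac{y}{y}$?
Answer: $- \frac{126584991027}{3670712} \approx -34485.0$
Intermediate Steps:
$Q{\left(y \right)} = 1$
$u = -34485$ ($u = \left(-55\right) 1 \cdot 627 = \left(-55\right) 627 = -34485$)
$u + \frac{-2242666 + 1754959}{1967298 + 1703414} = -34485 + \frac{-2242666 + 1754959}{1967298 + 1703414} = -34485 - \frac{487707}{3670712} = - \frac{126584991027}{3670712}$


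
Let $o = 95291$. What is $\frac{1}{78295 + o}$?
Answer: $\frac{1}{173586} \approx 5.7608 \cdot 10^{-6}$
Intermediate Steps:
$\frac{1}{78295 + o} = \frac{1}{78295 + 95291} = \frac{1}{173586}$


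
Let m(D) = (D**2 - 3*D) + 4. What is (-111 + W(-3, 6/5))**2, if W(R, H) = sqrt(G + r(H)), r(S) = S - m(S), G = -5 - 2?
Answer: (555 - I*sqrt(191))**2/25 ≈ 12313.0 - 613.62*I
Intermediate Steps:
G = -7
m(D) = 4 + D**2 - 3*D
r(S) = -4 - S**2 + 4*S (r(S) = S - (4 + S**2 - 3*S) = S + (-4 - S**2 + 3*S) = -4 - S**2 + 4*S)
W(R, H) = sqrt(-11 - H**2 + 4*H) (W(R, H) = sqrt(-7 + (-4 - H**2 + 4*H)) = sqrt(-11 - H**2 + 4*H))
(-111 + W(-3, 6/5))**2 = (-111 + sqrt(-11 - (6/5)**2 + 4*(6/5)))**2 = (-111 + sqrt(-11 - 1*36/25 + 24/5))**2 = (-111 + sqrt(-11 - 36/25 + 24/5))**2 = (-111 + sqrt(-191/25))**2 = (-111 + I*sqrt(191)/5)**2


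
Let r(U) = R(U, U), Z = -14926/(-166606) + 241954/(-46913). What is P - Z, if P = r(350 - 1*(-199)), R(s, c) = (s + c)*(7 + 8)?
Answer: 64384460616673/3907993639 ≈ 16475.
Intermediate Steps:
Z = -19805382343/3907993639 (Z = -14926*(-1/166606) + 241954*(-1/46913) = 7463/83303 - 241954/46913 = -19805382343/3907993639 ≈ -5.0679)
R(s, c) = 15*c + 15*s (R(s, c) = (c + s)*15 = 15*c + 15*s)
r(U) = 30*U (r(U) = 15*U + 15*U = 30*U)
P = 16470 (P = 30*(350 - 1*(-199)) = 30*(350 + 199) = 30*549 = 16470)
P - Z = 16470 - 1*(-19805382343/3907993639) = 16470 + 19805382343/3907993639 = 64384460616673/3907993639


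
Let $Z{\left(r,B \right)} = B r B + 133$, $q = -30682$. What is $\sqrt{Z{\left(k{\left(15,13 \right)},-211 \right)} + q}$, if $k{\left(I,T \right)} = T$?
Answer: $8 \sqrt{8566} \approx 740.42$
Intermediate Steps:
$Z{\left(r,B \right)} = 133 + r B^{2}$ ($Z{\left(r,B \right)} = r B^{2} + 133 = 133 + r B^{2}$)
$\sqrt{Z{\left(k{\left(15,13 \right)},-211 \right)} + q} = \sqrt{\left(133 + 13 \left(-211\right)^{2}\right) - 30682} = \sqrt{\left(133 + 13 \cdot 44521\right) - 30682} = \sqrt{\left(133 + 578773\right) - 30682} = \sqrt{578906 - 30682} = \sqrt{548224} = 8 \sqrt{8566}$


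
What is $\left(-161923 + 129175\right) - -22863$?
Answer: $-9885$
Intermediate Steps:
$\left(-161923 + 129175\right) - -22863 = -32748 + 22863 = -9885$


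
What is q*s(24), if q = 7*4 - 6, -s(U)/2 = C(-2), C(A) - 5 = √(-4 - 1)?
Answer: -220 - 44*I*√5 ≈ -220.0 - 98.387*I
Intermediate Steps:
C(A) = 5 + I*√5 (C(A) = 5 + √(-4 - 1) = 5 + √(-5) = 5 + I*√5)
s(U) = -10 - 2*I*√5 (s(U) = -2*(5 + I*√5) = -10 - 2*I*√5)
q = 22 (q = 28 - 6 = 22)
q*s(24) = 22*(-10 - 2*I*√5) = -220 - 44*I*√5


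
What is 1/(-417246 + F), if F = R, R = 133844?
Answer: -1/283402 ≈ -3.5286e-6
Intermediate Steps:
F = 133844
1/(-417246 + F) = 1/(-417246 + 133844) = 1/(-283402) = -1/283402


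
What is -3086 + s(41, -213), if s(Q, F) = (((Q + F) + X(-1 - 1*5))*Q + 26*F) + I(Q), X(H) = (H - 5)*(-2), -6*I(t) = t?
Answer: -88685/6 ≈ -14781.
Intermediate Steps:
I(t) = -t/6
X(H) = 10 - 2*H (X(H) = (-5 + H)*(-2) = 10 - 2*H)
s(Q, F) = 26*F - Q/6 + Q*(22 + F + Q) (s(Q, F) = (((Q + F) + (10 - 2*(-1 - 1*5)))*Q + 26*F) - Q/6 = (((F + Q) + (10 - 2*(-1 - 5)))*Q + 26*F) - Q/6 = (((F + Q) + (10 - 2*(-6)))*Q + 26*F) - Q/6 = (((F + Q) + (10 + 12))*Q + 26*F) - Q/6 = (((F + Q) + 22)*Q + 26*F) - Q/6 = ((22 + F + Q)*Q + 26*F) - Q/6 = (Q*(22 + F + Q) + 26*F) - Q/6 = (26*F + Q*(22 + F + Q)) - Q/6 = 26*F - Q/6 + Q*(22 + F + Q))
-3086 + s(41, -213) = -3086 + (41² + 26*(-213) + (131/6)*41 - 213*41) = -3086 + (1681 - 5538 + 5371/6 - 8733) = -3086 - 70169/6 = -88685/6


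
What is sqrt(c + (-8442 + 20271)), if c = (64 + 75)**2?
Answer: 5*sqrt(1246) ≈ 176.49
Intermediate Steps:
c = 19321 (c = 139**2 = 19321)
sqrt(c + (-8442 + 20271)) = sqrt(19321 + (-8442 + 20271)) = sqrt(19321 + 11829) = sqrt(31150) = 5*sqrt(1246)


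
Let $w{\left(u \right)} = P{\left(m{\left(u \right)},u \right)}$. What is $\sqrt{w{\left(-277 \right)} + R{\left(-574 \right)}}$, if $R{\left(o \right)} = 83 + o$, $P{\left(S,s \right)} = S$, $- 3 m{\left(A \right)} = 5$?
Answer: $\frac{i \sqrt{4434}}{3} \approx 22.196 i$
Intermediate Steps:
$m{\left(A \right)} = - \frac{5}{3}$ ($m{\left(A \right)} = \left(- \frac{1}{3}\right) 5 = - \frac{5}{3}$)
$w{\left(u \right)} = - \frac{5}{3}$
$\sqrt{w{\left(-277 \right)} + R{\left(-574 \right)}} = \sqrt{- \frac{5}{3} + \left(83 - 574\right)} = \sqrt{- \frac{5}{3} - 491} = \sqrt{- \frac{1478}{3}} = \frac{i \sqrt{4434}}{3}$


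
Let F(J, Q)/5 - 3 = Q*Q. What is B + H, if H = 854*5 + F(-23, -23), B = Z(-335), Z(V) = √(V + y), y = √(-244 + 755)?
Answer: 6930 + √(-335 + √511) ≈ 6930.0 + 17.675*I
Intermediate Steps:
y = √511 ≈ 22.605
Z(V) = √(V + √511)
F(J, Q) = 15 + 5*Q² (F(J, Q) = 15 + 5*(Q*Q) = 15 + 5*Q²)
B = √(-335 + √511) ≈ 17.675*I
H = 6930 (H = 854*5 + (15 + 5*(-23)²) = 4270 + (15 + 5*529) = 4270 + (15 + 2645) = 4270 + 2660 = 6930)
B + H = √(-335 + √511) + 6930 = 6930 + √(-335 + √511)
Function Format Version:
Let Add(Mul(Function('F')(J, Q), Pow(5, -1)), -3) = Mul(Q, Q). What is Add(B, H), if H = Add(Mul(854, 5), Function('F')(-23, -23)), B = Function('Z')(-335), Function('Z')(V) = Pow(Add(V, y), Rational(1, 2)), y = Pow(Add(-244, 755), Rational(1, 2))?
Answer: Add(6930, Pow(Add(-335, Pow(511, Rational(1, 2))), Rational(1, 2))) ≈ Add(6930.0, Mul(17.675, I))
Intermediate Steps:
y = Pow(511, Rational(1, 2)) ≈ 22.605
Function('Z')(V) = Pow(Add(V, Pow(511, Rational(1, 2))), Rational(1, 2))
Function('F')(J, Q) = Add(15, Mul(5, Pow(Q, 2))) (Function('F')(J, Q) = Add(15, Mul(5, Mul(Q, Q))) = Add(15, Mul(5, Pow(Q, 2))))
B = Pow(Add(-335, Pow(511, Rational(1, 2))), Rational(1, 2)) ≈ Mul(17.675, I)
H = 6930 (H = Add(Mul(854, 5), Add(15, Mul(5, Pow(-23, 2)))) = Add(4270, Add(15, Mul(5, 529))) = Add(4270, Add(15, 2645)) = Add(4270, 2660) = 6930)
Add(B, H) = Add(Pow(Add(-335, Pow(511, Rational(1, 2))), Rational(1, 2)), 6930) = Add(6930, Pow(Add(-335, Pow(511, Rational(1, 2))), Rational(1, 2)))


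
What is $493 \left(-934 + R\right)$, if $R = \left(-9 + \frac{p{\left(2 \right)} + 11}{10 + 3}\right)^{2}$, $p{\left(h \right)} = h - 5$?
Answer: $- \frac{71960745}{169} \approx -4.258 \cdot 10^{5}$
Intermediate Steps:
$p{\left(h \right)} = -5 + h$
$R = \frac{11881}{169}$ ($R = \left(-9 + \frac{\left(-5 + 2\right) + 11}{10 + 3}\right)^{2} = \left(-9 + \frac{-3 + 11}{13}\right)^{2} = \left(-9 + 8 \cdot \frac{1}{13}\right)^{2} = \left(-9 + \frac{8}{13}\right)^{2} = \left(- \frac{109}{13}\right)^{2} = \frac{11881}{169} \approx 70.302$)
$493 \left(-934 + R\right) = 493 \left(-934 + \frac{11881}{169}\right) = 493 \left(- \frac{145965}{169}\right) = - \frac{71960745}{169}$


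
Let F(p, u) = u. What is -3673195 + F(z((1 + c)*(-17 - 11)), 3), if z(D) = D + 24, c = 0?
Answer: -3673192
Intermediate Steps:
z(D) = 24 + D
-3673195 + F(z((1 + c)*(-17 - 11)), 3) = -3673195 + 3 = -3673192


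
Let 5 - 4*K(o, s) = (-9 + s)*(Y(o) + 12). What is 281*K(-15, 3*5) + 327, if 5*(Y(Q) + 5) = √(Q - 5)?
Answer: -9089/4 - 843*I*√5/5 ≈ -2272.3 - 377.0*I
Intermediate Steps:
Y(Q) = -5 + √(-5 + Q)/5 (Y(Q) = -5 + √(Q - 5)/5 = -5 + √(-5 + Q)/5)
K(o, s) = 5/4 - (-9 + s)*(7 + √(-5 + o)/5)/4 (K(o, s) = 5/4 - (-9 + s)*((-5 + √(-5 + o)/5) + 12)/4 = 5/4 - (-9 + s)*(7 + √(-5 + o)/5)/4)
281*K(-15, 3*5) + 327 = 281*(17 - 21*5/4 + 9*√(-5 - 15)/20 - 3*5*√(-5 - 15)/20) + 327 = 281*(17 - 7/4*15 + 9*√(-20)/20 - 1/20*15*√(-20)) + 327 = 281*(17 - 105/4 + 9*(2*I*√5)/20 - 1/20*15*2*I*√5) + 327 = 281*(17 - 105/4 + 9*I*√5/10 - 3*I*√5/2) + 327 = 281*(-37/4 - 3*I*√5/5) + 327 = (-10397/4 - 843*I*√5/5) + 327 = -9089/4 - 843*I*√5/5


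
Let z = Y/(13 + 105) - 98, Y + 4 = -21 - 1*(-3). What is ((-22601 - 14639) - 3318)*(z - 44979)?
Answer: 107866191132/59 ≈ 1.8282e+9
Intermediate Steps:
Y = -22 (Y = -4 + (-21 - 1*(-3)) = -4 + (-21 + 3) = -4 - 18 = -22)
z = -5793/59 (z = -22/(13 + 105) - 98 = -22/118 - 98 = -22*1/118 - 98 = -11/59 - 98 = -5793/59 ≈ -98.186)
((-22601 - 14639) - 3318)*(z - 44979) = ((-22601 - 14639) - 3318)*(-5793/59 - 44979) = (-37240 - 3318)*(-2659554/59) = -40558*(-2659554/59) = 107866191132/59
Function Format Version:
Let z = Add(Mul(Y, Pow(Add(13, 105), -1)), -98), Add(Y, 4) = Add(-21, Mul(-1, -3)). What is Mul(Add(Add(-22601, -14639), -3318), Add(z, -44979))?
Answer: Rational(107866191132, 59) ≈ 1.8282e+9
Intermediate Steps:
Y = -22 (Y = Add(-4, Add(-21, Mul(-1, -3))) = Add(-4, Add(-21, 3)) = Add(-4, -18) = -22)
z = Rational(-5793, 59) (z = Add(Mul(-22, Pow(Add(13, 105), -1)), -98) = Add(Mul(-22, Pow(118, -1)), -98) = Add(Mul(-22, Rational(1, 118)), -98) = Add(Rational(-11, 59), -98) = Rational(-5793, 59) ≈ -98.186)
Mul(Add(Add(-22601, -14639), -3318), Add(z, -44979)) = Mul(Add(Add(-22601, -14639), -3318), Add(Rational(-5793, 59), -44979)) = Mul(Add(-37240, -3318), Rational(-2659554, 59)) = Mul(-40558, Rational(-2659554, 59)) = Rational(107866191132, 59)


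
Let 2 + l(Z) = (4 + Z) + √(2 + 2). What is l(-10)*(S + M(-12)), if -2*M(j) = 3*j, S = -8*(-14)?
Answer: -780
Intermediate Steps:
S = 112
M(j) = -3*j/2
l(Z) = 4 + Z (l(Z) = -2 + ((4 + Z) + √(2 + 2)) = -2 + ((4 + Z) + √4) = -2 + ((4 + Z) + 2) = -2 + (6 + Z) = 4 + Z)
l(-10)*(S + M(-12)) = (4 - 10)*(112 - 3/2*(-12)) = -6*(112 + 18) = -6*130 = -780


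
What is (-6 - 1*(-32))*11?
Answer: 286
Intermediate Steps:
(-6 - 1*(-32))*11 = (-6 + 32)*11 = 26*11 = 286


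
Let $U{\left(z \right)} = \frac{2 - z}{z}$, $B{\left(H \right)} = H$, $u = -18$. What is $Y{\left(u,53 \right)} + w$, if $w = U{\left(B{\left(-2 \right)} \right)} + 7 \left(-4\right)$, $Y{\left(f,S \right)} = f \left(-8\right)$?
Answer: $114$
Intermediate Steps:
$Y{\left(f,S \right)} = - 8 f$
$U{\left(z \right)} = \frac{2 - z}{z}$
$w = -30$ ($w = \frac{2 - -2}{-2} + 7 \left(-4\right) = - \frac{2 + 2}{2} - 28 = \left(- \frac{1}{2}\right) 4 - 28 = -2 - 28 = -30$)
$Y{\left(u,53 \right)} + w = \left(-8\right) \left(-18\right) - 30 = 144 - 30 = 114$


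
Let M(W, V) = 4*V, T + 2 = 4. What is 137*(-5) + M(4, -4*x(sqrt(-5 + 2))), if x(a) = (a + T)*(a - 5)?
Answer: -477 + 48*I*sqrt(3) ≈ -477.0 + 83.138*I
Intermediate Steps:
T = 2 (T = -2 + 4 = 2)
x(a) = (-5 + a)*(2 + a) (x(a) = (a + 2)*(a - 5) = (2 + a)*(-5 + a) = (-5 + a)*(2 + a))
137*(-5) + M(4, -4*x(sqrt(-5 + 2))) = 137*(-5) + 4*(-4*(-10 + (sqrt(-5 + 2))**2 - 3*sqrt(-5 + 2))) = -685 + 4*(-4*(-10 + (sqrt(-3))**2 - 3*I*sqrt(3))) = -685 + 4*(-4*(-10 + (I*sqrt(3))**2 - 3*I*sqrt(3))) = -685 + 4*(-4*(-10 - 3 - 3*I*sqrt(3))) = -685 + 4*(-4*(-13 - 3*I*sqrt(3))) = -685 + 4*(52 + 12*I*sqrt(3)) = -685 + (208 + 48*I*sqrt(3)) = -477 + 48*I*sqrt(3)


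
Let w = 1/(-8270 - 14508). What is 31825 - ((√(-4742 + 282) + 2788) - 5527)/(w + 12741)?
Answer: 9236138755967/290214497 - 45556*I*√1115/290214497 ≈ 31825.0 - 0.0052416*I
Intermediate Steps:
w = -1/22778 (w = 1/(-22778) = -1/22778 ≈ -4.3902e-5)
31825 - ((√(-4742 + 282) + 2788) - 5527)/(w + 12741) = 31825 - ((√(-4742 + 282) + 2788) - 5527)/(-1/22778 + 12741) = 31825 - ((√(-4460) + 2788) - 5527)/290214497/22778 = 31825 - ((2*I*√1115 + 2788) - 5527)*22778/290214497 = 31825 - ((2788 + 2*I*√1115) - 5527)*22778/290214497 = 31825 - (-2739 + 2*I*√1115)*22778/290214497 = 31825 - (-62388942/290214497 + 45556*I*√1115/290214497) = 31825 + (62388942/290214497 - 45556*I*√1115/290214497) = 9236138755967/290214497 - 45556*I*√1115/290214497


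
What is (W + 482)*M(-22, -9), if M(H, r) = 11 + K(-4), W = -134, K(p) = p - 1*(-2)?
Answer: 3132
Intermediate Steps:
K(p) = 2 + p (K(p) = p + 2 = 2 + p)
M(H, r) = 9 (M(H, r) = 11 + (2 - 4) = 11 - 2 = 9)
(W + 482)*M(-22, -9) = (-134 + 482)*9 = 348*9 = 3132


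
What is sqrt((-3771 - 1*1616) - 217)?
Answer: 2*I*sqrt(1401) ≈ 74.86*I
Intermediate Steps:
sqrt((-3771 - 1*1616) - 217) = sqrt((-3771 - 1616) - 217) = sqrt(-5387 - 217) = sqrt(-5604) = 2*I*sqrt(1401)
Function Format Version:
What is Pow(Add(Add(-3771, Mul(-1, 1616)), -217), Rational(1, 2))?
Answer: Mul(2, I, Pow(1401, Rational(1, 2))) ≈ Mul(74.860, I)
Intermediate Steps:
Pow(Add(Add(-3771, Mul(-1, 1616)), -217), Rational(1, 2)) = Pow(Add(Add(-3771, -1616), -217), Rational(1, 2)) = Pow(Add(-5387, -217), Rational(1, 2)) = Pow(-5604, Rational(1, 2)) = Mul(2, I, Pow(1401, Rational(1, 2)))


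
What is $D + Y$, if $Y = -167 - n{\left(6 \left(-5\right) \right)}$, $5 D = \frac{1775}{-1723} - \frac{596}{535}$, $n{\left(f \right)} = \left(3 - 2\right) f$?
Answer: $- \frac{633412958}{4609025} \approx -137.43$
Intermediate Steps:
$n{\left(f \right)} = f$ ($n{\left(f \right)} = 1 f = f$)
$D = - \frac{1976533}{4609025}$ ($D = \frac{\frac{1775}{-1723} - \frac{596}{535}}{5} = \frac{1775 \left(- \frac{1}{1723}\right) - \frac{596}{535}}{5} = \frac{- \frac{1775}{1723} - \frac{596}{535}}{5} = \frac{1}{5} \left(- \frac{1976533}{921805}\right) = - \frac{1976533}{4609025} \approx -0.42884$)
$Y = -137$ ($Y = -167 - 6 \left(-5\right) = -167 - -30 = -167 + 30 = -137$)
$D + Y = - \frac{1976533}{4609025} - 137 = - \frac{633412958}{4609025}$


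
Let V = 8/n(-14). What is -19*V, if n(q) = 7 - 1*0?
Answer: -152/7 ≈ -21.714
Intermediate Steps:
n(q) = 7 (n(q) = 7 + 0 = 7)
V = 8/7 ≈ 1.1429
-19*V = -19*8/7 = -152/7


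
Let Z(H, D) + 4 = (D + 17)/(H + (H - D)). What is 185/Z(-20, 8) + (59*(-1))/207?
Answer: -1850963/44919 ≈ -41.207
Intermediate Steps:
Z(H, D) = -4 + (17 + D)/(-D + 2*H) (Z(H, D) = -4 + (D + 17)/(H + (H - D)) = -4 + (17 + D)/(-D + 2*H))
185/Z(-20, 8) + (59*(-1))/207 = 185/(((-17 - 5*8 + 8*(-20))/(8 - 2*(-20)))) + (59*(-1))/207 = 185/(((-17 - 40 - 160)/(8 + 40))) - 59*1/207 = 185/((-217/48)) - 59/207 = 185/(((1/48)*(-217))) - 59/207 = 185/(-217/48) - 59/207 = 185*(-48/217) - 59/207 = -8880/217 - 59/207 = -1850963/44919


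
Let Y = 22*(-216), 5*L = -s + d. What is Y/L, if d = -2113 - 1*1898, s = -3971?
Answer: 594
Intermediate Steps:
d = -4011 (d = -2113 - 1898 = -4011)
L = -8 (L = (-1*(-3971) - 4011)/5 = (3971 - 4011)/5 = (1/5)*(-40) = -8)
Y = -4752
Y/L = -4752/(-8) = -4752*(-1/8) = 594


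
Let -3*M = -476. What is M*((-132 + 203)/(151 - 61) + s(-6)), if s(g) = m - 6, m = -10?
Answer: -325822/135 ≈ -2413.5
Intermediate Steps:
M = 476/3 (M = -⅓*(-476) = 476/3 ≈ 158.67)
s(g) = -16 (s(g) = -10 - 6 = -16)
M*((-132 + 203)/(151 - 61) + s(-6)) = 476*((-132 + 203)/(151 - 61) - 16)/3 = 476*(71/90 - 16)/3 = (476/3)*(-1369/90) = -325822/135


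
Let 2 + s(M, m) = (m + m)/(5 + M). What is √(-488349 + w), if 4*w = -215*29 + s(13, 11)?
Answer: I*√17636686/6 ≈ 699.93*I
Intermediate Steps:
s(M, m) = -2 + 2*m/(5 + M) (s(M, m) = -2 + (m + m)/(5 + M) = -2 + (2*m)/(5 + M) = -2 + 2*m/(5 + M))
w = -28061/18 (w = (-215*29 + 2*(-5 + 11 - 1*13)/(5 + 13))/4 = (-6235 + 2*(-5 + 11 - 13)/18)/4 = (-6235 + 2*(1/18)*(-7))/4 = (-6235 - 7/9)/4 = (¼)*(-56122/9) = -28061/18 ≈ -1558.9)
√(-488349 + w) = √(-488349 - 28061/18) = √(-8818343/18) = I*√17636686/6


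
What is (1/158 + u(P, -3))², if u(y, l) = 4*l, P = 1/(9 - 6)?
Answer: 3591025/24964 ≈ 143.85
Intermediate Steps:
P = ⅓ (P = 1/3 = ⅓ ≈ 0.33333)
(1/158 + u(P, -3))² = (1/158 + 4*(-3))² = (1/158 - 12)² = (-1895/158)² = 3591025/24964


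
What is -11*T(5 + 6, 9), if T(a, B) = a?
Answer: -121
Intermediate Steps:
-11*T(5 + 6, 9) = -11*(5 + 6) = -11*11 = -121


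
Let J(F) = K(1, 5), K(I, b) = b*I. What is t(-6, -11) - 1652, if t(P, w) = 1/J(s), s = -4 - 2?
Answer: -8259/5 ≈ -1651.8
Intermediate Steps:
K(I, b) = I*b
s = -6
J(F) = 5 (J(F) = 1*5 = 5)
t(P, w) = ⅕ (t(P, w) = 1/5 = ⅕)
t(-6, -11) - 1652 = ⅕ - 1652 = -8259/5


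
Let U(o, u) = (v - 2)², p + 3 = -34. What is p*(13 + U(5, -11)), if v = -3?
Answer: -1406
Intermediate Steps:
p = -37 (p = -3 - 34 = -37)
U(o, u) = 25 (U(o, u) = (-3 - 2)² = (-5)² = 25)
p*(13 + U(5, -11)) = -37*(13 + 25) = -37*38 = -1406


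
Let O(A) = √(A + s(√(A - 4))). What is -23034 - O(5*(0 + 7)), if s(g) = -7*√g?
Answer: -23034 - √(35 - 7*31^(¼)) ≈ -23038.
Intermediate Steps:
O(A) = √(A - 7*(-4 + A)^(¼)) (O(A) = √(A - 7*(A - 4)^(¼)) = √(A - 7*(-4 + A)^(¼)))
-23034 - O(5*(0 + 7)) = -23034 - √(5*(0 + 7) - 7*(-4 + 5*(0 + 7))^(¼)) = -23034 - √(5*7 - 7*(-4 + 5*7)^(¼)) = -23034 - √(35 - 7*(-4 + 35)^(¼)) = -23034 - √(35 - 7*31^(¼))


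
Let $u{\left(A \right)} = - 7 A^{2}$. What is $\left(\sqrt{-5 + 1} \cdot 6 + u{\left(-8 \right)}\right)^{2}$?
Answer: $200560 - 10752 i \approx 2.0056 \cdot 10^{5} - 10752.0 i$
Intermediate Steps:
$\left(\sqrt{-5 + 1} \cdot 6 + u{\left(-8 \right)}\right)^{2} = \left(\sqrt{-5 + 1} \cdot 6 - 7 \left(-8\right)^{2}\right)^{2} = \left(\sqrt{-4} \cdot 6 - 448\right)^{2} = \left(2 i 6 - 448\right)^{2} = \left(12 i - 448\right)^{2} = \left(-448 + 12 i\right)^{2}$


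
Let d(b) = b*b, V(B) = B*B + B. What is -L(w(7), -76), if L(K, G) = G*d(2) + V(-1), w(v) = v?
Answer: 304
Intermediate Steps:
V(B) = B + B² (V(B) = B² + B = B + B²)
d(b) = b²
L(K, G) = 4*G (L(K, G) = G*2² - (1 - 1) = G*4 - 1*0 = 4*G + 0 = 4*G)
-L(w(7), -76) = -4*(-76) = -1*(-304) = 304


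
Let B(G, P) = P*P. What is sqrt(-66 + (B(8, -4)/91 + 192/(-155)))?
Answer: I*sqrt(13342229810)/14105 ≈ 8.1892*I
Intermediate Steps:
B(G, P) = P**2
sqrt(-66 + (B(8, -4)/91 + 192/(-155))) = sqrt(-66 + ((-4)**2/91 + 192/(-155))) = sqrt(-66 + (16*(1/91) + 192*(-1/155))) = sqrt(-66 + (16/91 - 192/155)) = sqrt(-66 - 14992/14105) = sqrt(-945922/14105) = I*sqrt(13342229810)/14105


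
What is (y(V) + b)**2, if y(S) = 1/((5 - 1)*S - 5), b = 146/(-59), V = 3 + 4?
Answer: 10883401/1841449 ≈ 5.9102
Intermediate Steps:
V = 7
b = -146/59 (b = 146*(-1/59) = -146/59 ≈ -2.4746)
y(S) = 1/(-5 + 4*S) (y(S) = 1/(4*S - 5) = 1/(-5 + 4*S))
(y(V) + b)**2 = (1/(-5 + 4*7) - 146/59)**2 = (1/(-5 + 28) - 146/59)**2 = (1/23 - 146/59)**2 = (-3299/1357)**2 = 10883401/1841449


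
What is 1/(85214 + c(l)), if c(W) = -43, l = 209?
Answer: 1/85171 ≈ 1.1741e-5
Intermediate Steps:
1/(85214 + c(l)) = 1/(85214 - 43) = 1/85171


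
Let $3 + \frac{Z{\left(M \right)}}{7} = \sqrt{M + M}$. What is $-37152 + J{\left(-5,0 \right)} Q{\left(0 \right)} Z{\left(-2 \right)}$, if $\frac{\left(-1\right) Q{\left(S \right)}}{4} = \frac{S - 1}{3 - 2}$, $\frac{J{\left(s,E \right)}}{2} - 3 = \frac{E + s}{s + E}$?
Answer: $-37824 + 448 i \approx -37824.0 + 448.0 i$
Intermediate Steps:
$J{\left(s,E \right)} = 8$ ($J{\left(s,E \right)} = 6 + 2 \frac{E + s}{s + E} = 6 + 2 \frac{E + s}{E + s} = 6 + 2 \cdot 1 = 6 + 2 = 8$)
$Z{\left(M \right)} = -21 + 7 \sqrt{2} \sqrt{M}$ ($Z{\left(M \right)} = -21 + 7 \sqrt{M + M} = -21 + 7 \sqrt{2 M} = -21 + 7 \sqrt{2} \sqrt{M}$)
$Q{\left(S \right)} = 4 - 4 S$ ($Q{\left(S \right)} = - 4 \frac{S - 1}{3 - 2} = - 4 \frac{-1 + S}{1} = - 4 \left(-1 + S\right) 1 = - 4 \left(-1 + S\right) = 4 - 4 S$)
$-37152 + J{\left(-5,0 \right)} Q{\left(0 \right)} Z{\left(-2 \right)} = -37152 + 8 \left(4 - 0\right) \left(-21 + 7 \sqrt{2} \sqrt{-2}\right) = -37152 + 8 \left(4 + 0\right) \left(-21 + 7 \sqrt{2} i \sqrt{2}\right) = -37152 + 8 \cdot 4 \left(-21 + 14 i\right) = -37152 + 32 \left(-21 + 14 i\right) = -37152 - \left(672 - 448 i\right) = -37824 + 448 i$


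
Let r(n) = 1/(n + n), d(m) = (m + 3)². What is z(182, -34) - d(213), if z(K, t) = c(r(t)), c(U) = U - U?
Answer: -46656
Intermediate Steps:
d(m) = (3 + m)²
r(n) = 1/(2*n)
c(U) = 0
z(K, t) = 0
z(182, -34) - d(213) = 0 - (3 + 213)² = 0 - 1*216² = 0 - 1*46656 = 0 - 46656 = -46656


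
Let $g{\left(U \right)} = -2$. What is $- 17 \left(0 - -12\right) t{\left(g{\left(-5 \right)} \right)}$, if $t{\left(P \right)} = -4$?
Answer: $816$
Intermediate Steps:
$- 17 \left(0 - -12\right) t{\left(g{\left(-5 \right)} \right)} = - 17 \left(0 - -12\right) \left(-4\right) = - 17 \left(0 + 12\right) \left(-4\right) = \left(-17\right) 12 \left(-4\right) = \left(-204\right) \left(-4\right) = 816$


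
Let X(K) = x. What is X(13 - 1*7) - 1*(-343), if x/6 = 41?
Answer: 589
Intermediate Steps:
x = 246 (x = 6*41 = 246)
X(K) = 246
X(13 - 1*7) - 1*(-343) = 246 - 1*(-343) = 246 + 343 = 589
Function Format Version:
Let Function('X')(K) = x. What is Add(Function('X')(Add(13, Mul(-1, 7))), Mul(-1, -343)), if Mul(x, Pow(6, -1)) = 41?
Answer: 589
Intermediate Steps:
x = 246 (x = Mul(6, 41) = 246)
Function('X')(K) = 246
Add(Function('X')(Add(13, Mul(-1, 7))), Mul(-1, -343)) = Add(246, Mul(-1, -343)) = Add(246, 343) = 589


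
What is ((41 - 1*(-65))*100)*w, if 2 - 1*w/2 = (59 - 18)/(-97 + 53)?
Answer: 683700/11 ≈ 62155.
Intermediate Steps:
w = 129/22 (w = 4 - 2*(59 - 18)/(-97 + 53) = 4 - 82/(-44) = 4 - 82*(-1)/44 = 4 - 2*(-41/44) = 4 + 41/22 = 129/22 ≈ 5.8636)
((41 - 1*(-65))*100)*w = ((41 - 1*(-65))*100)*(129/22) = ((41 + 65)*100)*(129/22) = (106*100)*(129/22) = 10600*(129/22) = 683700/11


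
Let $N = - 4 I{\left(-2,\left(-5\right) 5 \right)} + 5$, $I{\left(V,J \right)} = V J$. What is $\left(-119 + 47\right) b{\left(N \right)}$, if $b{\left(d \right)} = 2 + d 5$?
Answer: $70056$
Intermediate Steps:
$I{\left(V,J \right)} = J V$
$N = -195$ ($N = - 4 \left(-5\right) 5 \left(-2\right) + 5 = - 4 \left(\left(-25\right) \left(-2\right)\right) + 5 = \left(-4\right) 50 + 5 = -200 + 5 = -195$)
$b{\left(d \right)} = 2 + 5 d$
$\left(-119 + 47\right) b{\left(N \right)} = \left(-119 + 47\right) \left(2 + 5 \left(-195\right)\right) = - 72 \left(2 - 975\right) = \left(-72\right) \left(-973\right) = 70056$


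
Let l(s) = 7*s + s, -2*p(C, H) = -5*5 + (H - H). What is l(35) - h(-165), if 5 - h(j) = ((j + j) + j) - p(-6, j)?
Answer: -465/2 ≈ -232.50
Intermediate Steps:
p(C, H) = 25/2 (p(C, H) = -(-5*5 + (H - H))/2 = -(-25 + 0)/2 = -1/2*(-25) = 25/2)
l(s) = 8*s
h(j) = 35/2 - 3*j (h(j) = 5 - (((j + j) + j) - 1*25/2) = 5 - ((2*j + j) - 25/2) = 5 - (3*j - 25/2) = 5 - (-25/2 + 3*j) = 5 + (25/2 - 3*j) = 35/2 - 3*j)
l(35) - h(-165) = 8*35 - (35/2 - 3*(-165)) = 280 - (35/2 + 495) = 280 - 1*1025/2 = 280 - 1025/2 = -465/2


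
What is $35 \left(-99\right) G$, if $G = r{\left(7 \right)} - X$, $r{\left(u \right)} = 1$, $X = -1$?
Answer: $-6930$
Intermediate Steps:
$G = 2$ ($G = 1 - -1 = 1 + 1 = 2$)
$35 \left(-99\right) G = 35 \left(-99\right) 2 = \left(-3465\right) 2 = -6930$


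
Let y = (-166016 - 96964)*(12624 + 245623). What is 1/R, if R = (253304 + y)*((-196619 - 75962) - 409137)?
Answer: 1/46297884540534808 ≈ 2.1599e-17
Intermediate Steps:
y = -67913796060 (y = -262980*258247 = -67913796060)
R = 46297884540534808 (R = (253304 - 67913796060)*((-196619 - 75962) - 409137) = -67913542756*(-272581 - 409137) = -67913542756*(-681718) = 46297884540534808)
1/R = 1/46297884540534808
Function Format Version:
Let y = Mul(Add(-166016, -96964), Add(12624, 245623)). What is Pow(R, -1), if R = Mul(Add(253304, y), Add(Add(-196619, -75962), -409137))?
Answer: Rational(1, 46297884540534808) ≈ 2.1599e-17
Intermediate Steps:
y = -67913796060 (y = Mul(-262980, 258247) = -67913796060)
R = 46297884540534808 (R = Mul(Add(253304, -67913796060), Add(Add(-196619, -75962), -409137)) = Mul(-67913542756, Add(-272581, -409137)) = Mul(-67913542756, -681718) = 46297884540534808)
Pow(R, -1) = Pow(46297884540534808, -1) = Rational(1, 46297884540534808)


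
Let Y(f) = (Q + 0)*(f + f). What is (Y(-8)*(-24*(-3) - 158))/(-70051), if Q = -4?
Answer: 5504/70051 ≈ 0.078571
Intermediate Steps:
Y(f) = -8*f (Y(f) = (-4 + 0)*(f + f) = -8*f)
(Y(-8)*(-24*(-3) - 158))/(-70051) = ((-8*(-8))*(-24*(-3) - 158))/(-70051) = (64*(72 - 158))*(-1/70051) = (64*(-86))*(-1/70051) = -5504*(-1/70051) = 5504/70051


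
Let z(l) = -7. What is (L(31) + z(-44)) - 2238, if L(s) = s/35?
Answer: -78544/35 ≈ -2244.1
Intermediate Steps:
L(s) = s/35 (L(s) = s*(1/35) = s/35)
(L(31) + z(-44)) - 2238 = ((1/35)*31 - 7) - 2238 = (31/35 - 7) - 2238 = -214/35 - 2238 = -78544/35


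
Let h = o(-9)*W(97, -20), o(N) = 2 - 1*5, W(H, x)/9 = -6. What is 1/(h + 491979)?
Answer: 1/492141 ≈ 2.0319e-6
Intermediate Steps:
W(H, x) = -54 (W(H, x) = 9*(-6) = -54)
o(N) = -3 (o(N) = 2 - 5 = -3)
h = 162 (h = -3*(-54) = 162)
1/(h + 491979) = 1/(162 + 491979) = 1/492141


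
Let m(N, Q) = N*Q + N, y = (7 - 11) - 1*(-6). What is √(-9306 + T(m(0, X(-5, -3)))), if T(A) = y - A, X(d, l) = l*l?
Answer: 2*I*√2326 ≈ 96.457*I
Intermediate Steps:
y = 2 (y = -4 + 6 = 2)
X(d, l) = l²
m(N, Q) = N + N*Q
T(A) = 2 - A
√(-9306 + T(m(0, X(-5, -3)))) = √(-9306 + (2 - 0*(1 + (-3)²))) = √(-9306 + (2 - 0*(1 + 9))) = √(-9306 + (2 - 0*10)) = √(-9306 + (2 - 1*0)) = √(-9306 + (2 + 0)) = √(-9306 + 2) = √(-9304) = 2*I*√2326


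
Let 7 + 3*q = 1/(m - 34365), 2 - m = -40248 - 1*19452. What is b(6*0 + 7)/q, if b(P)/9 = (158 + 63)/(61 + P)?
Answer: -8893287/709432 ≈ -12.536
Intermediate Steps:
m = 59702 (m = 2 - (-40248 - 1*19452) = 2 - (-40248 - 19452) = 2 - 1*(-59700) = 2 + 59700 = 59702)
b(P) = 1989/(61 + P) (b(P) = 9*((158 + 63)/(61 + P)) = 9*(221/(61 + P)) = 1989/(61 + P))
q = -177358/76011 (q = -7/3 + 1/(3*(59702 - 34365)) = -7/3 + (⅓)/25337 = -7/3 + (⅓)*(1/25337) = -7/3 + 1/76011 = -177358/76011 ≈ -2.3333)
b(6*0 + 7)/q = (1989/(61 + (6*0 + 7)))/(-177358/76011) = (1989/(61 + (0 + 7)))*(-76011/177358) = (1989/(61 + 7))*(-76011/177358) = (1989/68)*(-76011/177358) = (1989*(1/68))*(-76011/177358) = (117/4)*(-76011/177358) = -8893287/709432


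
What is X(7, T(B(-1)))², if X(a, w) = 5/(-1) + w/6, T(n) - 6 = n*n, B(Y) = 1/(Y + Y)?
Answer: 9025/576 ≈ 15.668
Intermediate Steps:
B(Y) = 1/(2*Y)
T(n) = 6 + n² (T(n) = 6 + n*n = 6 + n²)
X(a, w) = -5 + w/6 (X(a, w) = 5*(-1) + w*(⅙) = -5 + w/6)
X(7, T(B(-1)))² = (-5 + (6 + ((½)/(-1))²)/6)² = (-5 + (6 + ((½)*(-1))²)/6)² = (-5 + (6 + (-½)²)/6)² = (-5 + (6 + ¼)/6)² = (-5 + (⅙)*(25/4))² = (-5 + 25/24)² = (-95/24)² = 9025/576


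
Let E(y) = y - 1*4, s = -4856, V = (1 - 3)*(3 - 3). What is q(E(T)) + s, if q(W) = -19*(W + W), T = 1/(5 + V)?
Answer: -23558/5 ≈ -4711.6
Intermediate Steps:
V = 0 (V = -2*0 = 0)
T = 1/5 (T = 1/(5 + 0) = 1/5 ≈ 0.20000)
E(y) = -4 + y (E(y) = y - 4 = -4 + y)
q(W) = -38*W
q(E(T)) + s = -38*(-4 + 1/5) - 4856 = -38*(-19/5) - 4856 = 722/5 - 4856 = -23558/5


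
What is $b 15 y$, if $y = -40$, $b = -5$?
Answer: $3000$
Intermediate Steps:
$b 15 y = \left(-5\right) 15 \left(-40\right) = \left(-75\right) \left(-40\right) = 3000$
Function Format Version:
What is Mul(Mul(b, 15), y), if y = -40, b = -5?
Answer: 3000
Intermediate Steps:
Mul(Mul(b, 15), y) = Mul(Mul(-5, 15), -40) = Mul(-75, -40) = 3000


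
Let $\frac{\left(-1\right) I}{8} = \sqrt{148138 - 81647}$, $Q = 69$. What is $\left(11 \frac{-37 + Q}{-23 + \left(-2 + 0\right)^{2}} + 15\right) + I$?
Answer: $- \frac{67}{19} - 8 \sqrt{66491} \approx -2066.4$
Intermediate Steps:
$I = - 8 \sqrt{66491}$ ($I = - 8 \sqrt{148138 - 81647} = - 8 \sqrt{66491} \approx -2062.9$)
$\left(11 \frac{-37 + Q}{-23 + \left(-2 + 0\right)^{2}} + 15\right) + I = \left(11 \frac{-37 + 69}{-23 + \left(-2 + 0\right)^{2}} + 15\right) - 8 \sqrt{66491} = \left(11 \frac{32}{-23 + \left(-2\right)^{2}} + 15\right) - 8 \sqrt{66491} = \left(11 \frac{32}{-23 + 4} + 15\right) - 8 \sqrt{66491} = \left(11 \frac{32}{-19} + 15\right) - 8 \sqrt{66491} = \left(11 \cdot 32 \left(- \frac{1}{19}\right) + 15\right) - 8 \sqrt{66491} = \left(11 \left(- \frac{32}{19}\right) + 15\right) - 8 \sqrt{66491} = \left(- \frac{352}{19} + 15\right) - 8 \sqrt{66491} = - \frac{67}{19} - 8 \sqrt{66491}$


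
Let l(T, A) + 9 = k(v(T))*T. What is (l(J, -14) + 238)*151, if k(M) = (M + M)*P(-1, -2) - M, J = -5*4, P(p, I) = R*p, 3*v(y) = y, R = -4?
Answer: 526537/3 ≈ 1.7551e+5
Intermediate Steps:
v(y) = y/3
P(p, I) = -4*p
J = -20
k(M) = 7*M (k(M) = (M + M)*(-4*(-1)) - M = (2*M)*4 - M = 8*M - M = 7*M)
l(T, A) = -9 + 7*T²/3 (l(T, A) = -9 + (7*(T/3))*T = -9 + (7*T/3)*T = -9 + 7*T²/3)
(l(J, -14) + 238)*151 = ((-9 + (7/3)*(-20)²) + 238)*151 = ((-9 + (7/3)*400) + 238)*151 = ((-9 + 2800/3) + 238)*151 = (2773/3 + 238)*151 = (3487/3)*151 = 526537/3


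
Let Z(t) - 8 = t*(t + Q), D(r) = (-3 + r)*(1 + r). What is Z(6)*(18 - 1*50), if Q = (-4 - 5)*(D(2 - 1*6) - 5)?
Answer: 26240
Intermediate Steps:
D(r) = (1 + r)*(-3 + r)
Q = -144 (Q = (-4 - 5)*((-3 + (2 - 1*6)² - 2*(2 - 1*6)) - 5) = -9*((-3 + (2 - 6)² - 2*(2 - 6)) - 5) = -9*((-3 + (-4)² - 2*(-4)) - 5) = -9*((-3 + 16 + 8) - 5) = -9*(21 - 5) = -9*16 = -144)
Z(t) = 8 + t*(-144 + t) (Z(t) = 8 + t*(t - 144) = 8 + t*(-144 + t))
Z(6)*(18 - 1*50) = (8 + 6² - 144*6)*(18 - 1*50) = (8 + 36 - 864)*(18 - 50) = -820*(-32) = 26240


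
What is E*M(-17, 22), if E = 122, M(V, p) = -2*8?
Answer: -1952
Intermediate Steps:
M(V, p) = -16
E*M(-17, 22) = 122*(-16) = -1952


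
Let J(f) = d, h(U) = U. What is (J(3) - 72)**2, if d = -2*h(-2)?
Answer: 4624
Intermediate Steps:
d = 4 (d = -2*(-2) = 4)
J(f) = 4
(J(3) - 72)**2 = (4 - 72)**2 = (-68)**2 = 4624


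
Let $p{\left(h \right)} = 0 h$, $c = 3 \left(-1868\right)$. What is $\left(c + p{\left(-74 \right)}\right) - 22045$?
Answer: $-27649$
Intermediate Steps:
$c = -5604$
$p{\left(h \right)} = 0$
$\left(c + p{\left(-74 \right)}\right) - 22045 = \left(-5604 + 0\right) - 22045 = -5604 - 22045 = -27649$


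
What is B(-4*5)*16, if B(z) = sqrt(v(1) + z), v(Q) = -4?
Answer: 32*I*sqrt(6) ≈ 78.384*I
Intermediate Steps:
B(z) = sqrt(-4 + z)
B(-4*5)*16 = sqrt(-4 - 4*5)*16 = sqrt(-4 - 20)*16 = sqrt(-24)*16 = (2*I*sqrt(6))*16 = 32*I*sqrt(6)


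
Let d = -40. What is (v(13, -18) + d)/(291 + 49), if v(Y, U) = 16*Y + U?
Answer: 15/34 ≈ 0.44118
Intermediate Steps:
v(Y, U) = U + 16*Y
(v(13, -18) + d)/(291 + 49) = ((-18 + 16*13) - 40)/(291 + 49) = ((-18 + 208) - 40)/340 = (190 - 40)*(1/340) = 150*(1/340) = 15/34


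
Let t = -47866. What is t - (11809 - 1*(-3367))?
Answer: -63042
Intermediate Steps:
t - (11809 - 1*(-3367)) = -47866 - (11809 - 1*(-3367)) = -47866 - (11809 + 3367) = -47866 - 1*15176 = -47866 - 15176 = -63042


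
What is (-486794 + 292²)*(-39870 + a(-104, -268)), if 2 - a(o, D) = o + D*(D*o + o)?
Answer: -2972149151800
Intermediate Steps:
a(o, D) = 2 - o - D*(o + D*o) (a(o, D) = 2 - (o + D*(D*o + o)) = 2 - (o + D*(o + D*o)) = 2 + (-o - D*(o + D*o)) = 2 - o - D*(o + D*o))
(-486794 + 292²)*(-39870 + a(-104, -268)) = (-486794 + 292²)*(-39870 + (2 - 1*(-104) - 1*(-268)*(-104) - 1*(-104)*(-268)²)) = (-486794 + 85264)*(-39870 + (2 + 104 - 27872 - 1*(-104)*71824)) = -401530*(-39870 + (2 + 104 - 27872 + 7469696)) = -401530*(-39870 + 7441930) = -401530*7402060 = -2972149151800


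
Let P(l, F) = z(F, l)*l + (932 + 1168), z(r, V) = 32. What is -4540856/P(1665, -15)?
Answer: -1135214/13845 ≈ -81.995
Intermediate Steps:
P(l, F) = 2100 + 32*l (P(l, F) = 32*l + (932 + 1168) = 32*l + 2100 = 2100 + 32*l)
-4540856/P(1665, -15) = -4540856/(2100 + 32*1665) = -4540856/(2100 + 53280) = -4540856/55380 = -4540856*1/55380 = -1135214/13845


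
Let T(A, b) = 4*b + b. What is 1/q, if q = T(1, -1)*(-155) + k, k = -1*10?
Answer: 1/765 ≈ 0.0013072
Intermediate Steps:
T(A, b) = 5*b
k = -10
q = 765 (q = (5*(-1))*(-155) - 10 = -5*(-155) - 10 = 775 - 10 = 765)
1/q = 1/765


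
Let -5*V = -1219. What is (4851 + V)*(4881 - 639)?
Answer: 108060708/5 ≈ 2.1612e+7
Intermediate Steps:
V = 1219/5 (V = -⅕*(-1219) = 1219/5 ≈ 243.80)
(4851 + V)*(4881 - 639) = (4851 + 1219/5)*(4881 - 639) = (25474/5)*4242 = 108060708/5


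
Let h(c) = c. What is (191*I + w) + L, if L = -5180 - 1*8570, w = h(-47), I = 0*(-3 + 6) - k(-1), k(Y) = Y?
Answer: -13606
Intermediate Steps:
I = 1 (I = 0*(-3 + 6) - 1*(-1) = 0*3 + 1 = 0 + 1 = 1)
w = -47
L = -13750 (L = -5180 - 8570 = -13750)
(191*I + w) + L = (191*1 - 47) - 13750 = (191 - 47) - 13750 = 144 - 13750 = -13606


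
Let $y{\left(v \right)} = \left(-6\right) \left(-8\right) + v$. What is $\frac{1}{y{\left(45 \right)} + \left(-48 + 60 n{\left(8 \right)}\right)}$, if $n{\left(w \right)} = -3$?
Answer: $- \frac{1}{135} \approx -0.0074074$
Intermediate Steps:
$y{\left(v \right)} = 48 + v$
$\frac{1}{y{\left(45 \right)} + \left(-48 + 60 n{\left(8 \right)}\right)} = \frac{1}{\left(48 + 45\right) + \left(-48 + 60 \left(-3\right)\right)} = \frac{1}{93 - 228} = \frac{1}{-135} = - \frac{1}{135}$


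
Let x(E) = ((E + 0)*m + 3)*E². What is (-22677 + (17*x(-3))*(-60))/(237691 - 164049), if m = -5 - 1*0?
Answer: -187917/73642 ≈ -2.5518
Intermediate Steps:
m = -5 (m = -5 + 0 = -5)
x(E) = E²*(3 - 5*E) (x(E) = ((E + 0)*(-5) + 3)*E² = (E*(-5) + 3)*E² = (-5*E + 3)*E² = (3 - 5*E)*E² = E²*(3 - 5*E))
(-22677 + (17*x(-3))*(-60))/(237691 - 164049) = (-22677 + (17*((-3)²*(3 - 5*(-3))))*(-60))/(237691 - 164049) = (-22677 + (17*(9*(3 + 15)))*(-60))/73642 = (-22677 + (17*(9*18))*(-60))*(1/73642) = (-22677 + (17*162)*(-60))*(1/73642) = (-22677 + 2754*(-60))*(1/73642) = (-22677 - 165240)*(1/73642) = -187917*1/73642 = -187917/73642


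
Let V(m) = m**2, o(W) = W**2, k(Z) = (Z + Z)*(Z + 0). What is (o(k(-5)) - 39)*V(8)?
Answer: 157504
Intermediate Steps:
k(Z) = 2*Z**2 (k(Z) = (2*Z)*Z = 2*Z**2)
(o(k(-5)) - 39)*V(8) = ((2*(-5)**2)**2 - 39)*8**2 = ((2*25)**2 - 39)*64 = (50**2 - 39)*64 = (2500 - 39)*64 = 2461*64 = 157504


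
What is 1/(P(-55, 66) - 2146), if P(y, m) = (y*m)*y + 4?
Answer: 1/197508 ≈ 5.0631e-6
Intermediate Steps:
P(y, m) = 4 + m*y² (P(y, m) = (m*y)*y + 4 = m*y² + 4 = 4 + m*y²)
1/(P(-55, 66) - 2146) = 1/((4 + 66*(-55)²) - 2146) = 1/((4 + 66*3025) - 2146) = 1/((4 + 199650) - 2146) = 1/(199654 - 2146) = 1/197508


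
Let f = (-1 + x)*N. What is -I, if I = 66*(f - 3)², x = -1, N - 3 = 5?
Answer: -23826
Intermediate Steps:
N = 8 (N = 3 + 5 = 8)
f = -16 (f = (-1 - 1)*8 = -2*8 = -16)
I = 23826 (I = 66*(-16 - 3)² = 66*(-19)² = 66*361 = 23826)
-I = -1*23826 = -23826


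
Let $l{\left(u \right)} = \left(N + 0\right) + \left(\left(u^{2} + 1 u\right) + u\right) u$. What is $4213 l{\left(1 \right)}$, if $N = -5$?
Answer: $-8426$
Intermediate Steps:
$l{\left(u \right)} = -5 + u \left(u^{2} + 2 u\right)$ ($l{\left(u \right)} = \left(-5 + 0\right) + \left(\left(u^{2} + 1 u\right) + u\right) u = -5 + \left(\left(u^{2} + u\right) + u\right) u = -5 + \left(\left(u + u^{2}\right) + u\right) u = -5 + \left(u^{2} + 2 u\right) u = -5 + u \left(u^{2} + 2 u\right)$)
$4213 l{\left(1 \right)} = 4213 \left(-5 + 1^{3} + 2 \cdot 1^{2}\right) = 4213 \left(-5 + 1 + 2 \cdot 1\right) = 4213 \left(-5 + 1 + 2\right) = 4213 \left(-2\right) = -8426$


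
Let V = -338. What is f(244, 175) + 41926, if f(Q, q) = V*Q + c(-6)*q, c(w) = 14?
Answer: -38096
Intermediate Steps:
f(Q, q) = -338*Q + 14*q
f(244, 175) + 41926 = (-338*244 + 14*175) + 41926 = (-82472 + 2450) + 41926 = -80022 + 41926 = -38096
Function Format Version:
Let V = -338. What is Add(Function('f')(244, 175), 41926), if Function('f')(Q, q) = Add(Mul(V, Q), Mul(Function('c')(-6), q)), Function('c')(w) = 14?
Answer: -38096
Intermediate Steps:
Function('f')(Q, q) = Add(Mul(-338, Q), Mul(14, q))
Add(Function('f')(244, 175), 41926) = Add(Add(Mul(-338, 244), Mul(14, 175)), 41926) = Add(Add(-82472, 2450), 41926) = Add(-80022, 41926) = -38096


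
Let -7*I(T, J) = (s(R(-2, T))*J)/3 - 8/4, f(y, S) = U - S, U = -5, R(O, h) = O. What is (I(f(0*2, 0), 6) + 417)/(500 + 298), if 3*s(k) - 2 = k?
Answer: 2921/5586 ≈ 0.52291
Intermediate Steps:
f(y, S) = -5 - S
s(k) = 2/3 + k/3
I(T, J) = 2/7 (I(T, J) = -(((2/3 + (1/3)*(-2))*J)/3 - 8/4)/7 = -(((2/3 - 2/3)*J)*(1/3) - 8*1/4)/7 = -((0*J)*(1/3) - 2)/7 = -(0*(1/3) - 2)/7 = -(0 - 2)/7 = -1/7*(-2) = 2/7)
(I(f(0*2, 0), 6) + 417)/(500 + 298) = (2/7 + 417)/(500 + 298) = (2921/7)/798 = (2921/7)*(1/798) = 2921/5586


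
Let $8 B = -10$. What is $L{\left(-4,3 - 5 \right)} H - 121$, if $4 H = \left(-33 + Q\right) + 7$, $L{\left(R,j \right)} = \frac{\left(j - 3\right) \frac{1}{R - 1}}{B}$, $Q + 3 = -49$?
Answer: $- \frac{527}{5} \approx -105.4$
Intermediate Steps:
$Q = -52$ ($Q = -3 - 49 = -52$)
$B = - \frac{5}{4}$ ($B = \frac{1}{8} \left(-10\right) = - \frac{5}{4} \approx -1.25$)
$L{\left(R,j \right)} = - \frac{4 \left(-3 + j\right)}{5 \left(-1 + R\right)}$ ($L{\left(R,j \right)} = \frac{\left(j - 3\right) \frac{1}{R - 1}}{- \frac{5}{4}} = \frac{-3 + j}{-1 + R} \left(- \frac{4}{5}\right) = - \frac{4 \left(-3 + j\right)}{5 \left(-1 + R\right)}$)
$H = - \frac{39}{2}$ ($H = \frac{\left(-33 - 52\right) + 7}{4} = \frac{-85 + 7}{4} = \frac{1}{4} \left(-78\right) = - \frac{39}{2} \approx -19.5$)
$L{\left(-4,3 - 5 \right)} H - 121 = \frac{4 \left(3 - \left(3 - 5\right)\right)}{5 \left(-1 - 4\right)} \left(- \frac{39}{2}\right) - 121 = \frac{4 \left(3 - -2\right)}{5 \left(-5\right)} \left(- \frac{39}{2}\right) - 121 = \frac{4}{5} \left(- \frac{1}{5}\right) \left(3 + 2\right) \left(- \frac{39}{2}\right) - 121 = \frac{4}{5} \left(- \frac{1}{5}\right) 5 \left(- \frac{39}{2}\right) - 121 = \left(- \frac{4}{5}\right) \left(- \frac{39}{2}\right) - 121 = \frac{78}{5} - 121 = - \frac{527}{5}$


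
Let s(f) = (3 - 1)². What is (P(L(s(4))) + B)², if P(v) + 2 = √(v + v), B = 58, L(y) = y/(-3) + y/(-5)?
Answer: 46976/15 + 896*I*√15/15 ≈ 3131.7 + 231.35*I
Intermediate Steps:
s(f) = 4 (s(f) = 2² = 4)
L(y) = -8*y/15 (L(y) = y*(-⅓) + y*(-⅕) = -y/3 - y/5 = -8*y/15)
P(v) = -2 + √2*√v (P(v) = -2 + √(v + v) = -2 + √(2*v) = -2 + √2*√v)
(P(L(s(4))) + B)² = ((-2 + √2*√(-8/15*4)) + 58)² = ((-2 + √2*√(-32/15)) + 58)² = ((-2 + √2*(4*I*√30/15)) + 58)² = ((-2 + 8*I*√15/15) + 58)² = (56 + 8*I*√15/15)²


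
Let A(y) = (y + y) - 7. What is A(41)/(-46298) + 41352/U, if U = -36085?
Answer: -273888753/238666190 ≈ -1.1476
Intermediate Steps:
A(y) = -7 + 2*y (A(y) = 2*y - 7 = -7 + 2*y)
A(41)/(-46298) + 41352/U = (-7 + 2*41)/(-46298) + 41352/(-36085) = (-7 + 82)*(-1/46298) + 41352*(-1/36085) = 75*(-1/46298) - 41352/36085 = -75/46298 - 41352/36085 = -273888753/238666190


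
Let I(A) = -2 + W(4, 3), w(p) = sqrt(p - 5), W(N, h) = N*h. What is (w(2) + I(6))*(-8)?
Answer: -80 - 8*I*sqrt(3) ≈ -80.0 - 13.856*I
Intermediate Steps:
w(p) = sqrt(-5 + p)
I(A) = 10 (I(A) = -2 + 4*3 = -2 + 12 = 10)
(w(2) + I(6))*(-8) = (sqrt(-5 + 2) + 10)*(-8) = (sqrt(-3) + 10)*(-8) = (I*sqrt(3) + 10)*(-8) = (10 + I*sqrt(3))*(-8) = -80 - 8*I*sqrt(3)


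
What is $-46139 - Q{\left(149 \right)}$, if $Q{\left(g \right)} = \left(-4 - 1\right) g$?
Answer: $-45394$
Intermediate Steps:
$Q{\left(g \right)} = - 5 g$
$-46139 - Q{\left(149 \right)} = -46139 - \left(-5\right) 149 = -46139 - -745 = -46139 + 745 = -45394$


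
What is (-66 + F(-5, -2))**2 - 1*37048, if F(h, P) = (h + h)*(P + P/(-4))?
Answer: -34447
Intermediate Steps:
F(h, P) = 3*P*h/2 (F(h, P) = (2*h)*(P + P*(-1/4)) = (2*h)*(P - P/4) = (2*h)*(3*P/4) = 3*P*h/2)
(-66 + F(-5, -2))**2 - 1*37048 = (-66 + (3/2)*(-2)*(-5))**2 - 1*37048 = (-66 + 15)**2 - 37048 = (-51)**2 - 37048 = 2601 - 37048 = -34447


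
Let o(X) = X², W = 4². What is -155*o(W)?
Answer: -39680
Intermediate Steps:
W = 16
-155*o(W) = -155*16² = -155*256 = -39680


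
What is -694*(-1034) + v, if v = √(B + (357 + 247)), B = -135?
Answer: 717596 + √469 ≈ 7.1762e+5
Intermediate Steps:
v = √469 (v = √(-135 + (357 + 247)) = √(-135 + 604) = √469 ≈ 21.656)
-694*(-1034) + v = -694*(-1034) + √469 = 717596 + √469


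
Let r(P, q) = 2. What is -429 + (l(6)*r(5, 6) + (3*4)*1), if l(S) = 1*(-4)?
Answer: -425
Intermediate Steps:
l(S) = -4
-429 + (l(6)*r(5, 6) + (3*4)*1) = -429 + (-4*2 + (3*4)*1) = -429 + (-8 + 12*1) = -429 + (-8 + 12) = -429 + 4 = -425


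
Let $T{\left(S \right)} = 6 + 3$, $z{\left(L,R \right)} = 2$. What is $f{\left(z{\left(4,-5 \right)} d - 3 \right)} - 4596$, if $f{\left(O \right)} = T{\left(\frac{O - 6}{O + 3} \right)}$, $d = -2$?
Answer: $-4587$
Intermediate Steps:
$T{\left(S \right)} = 9$
$f{\left(O \right)} = 9$
$f{\left(z{\left(4,-5 \right)} d - 3 \right)} - 4596 = 9 - 4596 = -4587$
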